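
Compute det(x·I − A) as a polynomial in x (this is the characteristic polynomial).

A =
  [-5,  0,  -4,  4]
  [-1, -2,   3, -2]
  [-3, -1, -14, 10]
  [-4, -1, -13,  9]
x^4 + 12*x^3 + 54*x^2 + 108*x + 81

Expanding det(x·I − A) (e.g. by cofactor expansion or by noting that A is similar to its Jordan form J, which has the same characteristic polynomial as A) gives
  χ_A(x) = x^4 + 12*x^3 + 54*x^2 + 108*x + 81
which factors as (x + 3)^4. The eigenvalues (with algebraic multiplicities) are λ = -3 with multiplicity 4.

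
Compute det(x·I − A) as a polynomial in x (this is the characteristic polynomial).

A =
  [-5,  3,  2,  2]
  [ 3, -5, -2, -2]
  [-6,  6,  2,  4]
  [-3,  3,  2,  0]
x^4 + 8*x^3 + 24*x^2 + 32*x + 16

Expanding det(x·I − A) (e.g. by cofactor expansion or by noting that A is similar to its Jordan form J, which has the same characteristic polynomial as A) gives
  χ_A(x) = x^4 + 8*x^3 + 24*x^2 + 32*x + 16
which factors as (x + 2)^4. The eigenvalues (with algebraic multiplicities) are λ = -2 with multiplicity 4.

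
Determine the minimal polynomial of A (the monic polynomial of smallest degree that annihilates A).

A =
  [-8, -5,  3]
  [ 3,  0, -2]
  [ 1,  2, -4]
x^3 + 12*x^2 + 48*x + 64

The characteristic polynomial is χ_A(x) = (x + 4)^3, so the eigenvalues are known. The minimal polynomial is
  m_A(x) = Π_λ (x − λ)^{k_λ}
where k_λ is the size of the *largest* Jordan block for λ (equivalently, the smallest k with (A − λI)^k v = 0 for every generalised eigenvector v of λ).

  λ = -4: largest Jordan block has size 3, contributing (x + 4)^3

So m_A(x) = (x + 4)^3 = x^3 + 12*x^2 + 48*x + 64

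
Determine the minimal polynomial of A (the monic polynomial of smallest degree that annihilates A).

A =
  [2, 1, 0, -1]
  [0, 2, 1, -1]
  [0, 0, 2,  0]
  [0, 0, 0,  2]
x^3 - 6*x^2 + 12*x - 8

The characteristic polynomial is χ_A(x) = (x - 2)^4, so the eigenvalues are known. The minimal polynomial is
  m_A(x) = Π_λ (x − λ)^{k_λ}
where k_λ is the size of the *largest* Jordan block for λ (equivalently, the smallest k with (A − λI)^k v = 0 for every generalised eigenvector v of λ).

  λ = 2: largest Jordan block has size 3, contributing (x − 2)^3

So m_A(x) = (x - 2)^3 = x^3 - 6*x^2 + 12*x - 8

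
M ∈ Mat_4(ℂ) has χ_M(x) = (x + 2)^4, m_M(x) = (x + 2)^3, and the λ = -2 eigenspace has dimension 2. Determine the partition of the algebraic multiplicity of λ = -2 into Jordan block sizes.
Block sizes for λ = -2: [3, 1]

Step 1 — from the characteristic polynomial, algebraic multiplicity of λ = -2 is 4. From dim ker(M − (-2)·I) = 2, there are exactly 2 Jordan blocks for λ = -2.
Step 2 — from the minimal polynomial, the factor (x + 2)^3 tells us the largest block for λ = -2 has size 3.
Step 3 — with total size 4, 2 blocks, and largest block 3, the block sizes (in nonincreasing order) are [3, 1].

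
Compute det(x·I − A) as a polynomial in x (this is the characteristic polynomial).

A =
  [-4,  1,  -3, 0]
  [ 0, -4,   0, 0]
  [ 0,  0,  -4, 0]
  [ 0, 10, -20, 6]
x^4 + 6*x^3 - 24*x^2 - 224*x - 384

Expanding det(x·I − A) (e.g. by cofactor expansion or by noting that A is similar to its Jordan form J, which has the same characteristic polynomial as A) gives
  χ_A(x) = x^4 + 6*x^3 - 24*x^2 - 224*x - 384
which factors as (x - 6)*(x + 4)^3. The eigenvalues (with algebraic multiplicities) are λ = -4 with multiplicity 3, λ = 6 with multiplicity 1.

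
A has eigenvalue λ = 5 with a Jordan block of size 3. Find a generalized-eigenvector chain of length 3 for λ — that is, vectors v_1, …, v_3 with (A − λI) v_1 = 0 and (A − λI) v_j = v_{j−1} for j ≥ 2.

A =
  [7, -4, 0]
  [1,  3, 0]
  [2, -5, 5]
A Jordan chain for λ = 5 of length 3:
v_1 = (0, 0, -1)ᵀ
v_2 = (2, 1, 2)ᵀ
v_3 = (1, 0, 0)ᵀ

Let N = A − (5)·I. We want v_3 with N^3 v_3 = 0 but N^2 v_3 ≠ 0; then v_{j-1} := N · v_j for j = 3, …, 2.

Pick v_3 = (1, 0, 0)ᵀ.
Then v_2 = N · v_3 = (2, 1, 2)ᵀ.
Then v_1 = N · v_2 = (0, 0, -1)ᵀ.

Sanity check: (A − (5)·I) v_1 = (0, 0, 0)ᵀ = 0. ✓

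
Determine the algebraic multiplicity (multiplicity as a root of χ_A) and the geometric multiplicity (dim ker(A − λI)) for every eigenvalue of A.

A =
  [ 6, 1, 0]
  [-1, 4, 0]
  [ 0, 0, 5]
λ = 5: alg = 3, geom = 2

Step 1 — factor the characteristic polynomial to read off the algebraic multiplicities:
  χ_A(x) = (x - 5)^3

Step 2 — compute geometric multiplicities via the rank-nullity identity g(λ) = n − rank(A − λI):
  rank(A − (5)·I) = 1, so dim ker(A − (5)·I) = n − 1 = 2

Summary:
  λ = 5: algebraic multiplicity = 3, geometric multiplicity = 2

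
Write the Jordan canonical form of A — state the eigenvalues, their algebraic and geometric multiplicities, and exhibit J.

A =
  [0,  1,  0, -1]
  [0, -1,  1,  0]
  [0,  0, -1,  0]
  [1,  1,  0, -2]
J_3(-1) ⊕ J_1(-1)

The characteristic polynomial is
  det(x·I − A) = x^4 + 4*x^3 + 6*x^2 + 4*x + 1 = (x + 1)^4

Eigenvalues and multiplicities (the geometric multiplicity of λ is n − rank(A − λI), which equals the number of Jordan blocks for λ):
  λ = -1: algebraic multiplicity = 4, geometric multiplicity = 2

Determining the block sizes for each eigenvalue:
  λ = -1: with am = 4 and gm = 2, the partition is not yet determined (e.g. several partitions of 4 into 2 parts exist). Let N = A − (-1)·I. Computing rank(N^1) = 2, rank(N^2) = 1, rank(N^3) = 0; the number of blocks of size ≥ j is rank(N^{j−1}) − rank(N^j), giving [2, 1, 1]. So we have 1 block(s) of size 3, 1 block(s) of size 1 → block sizes [3, 1]

Assembling the blocks gives a Jordan form
J =
  [-1,  1,  0,  0]
  [ 0, -1,  1,  0]
  [ 0,  0, -1,  0]
  [ 0,  0,  0, -1]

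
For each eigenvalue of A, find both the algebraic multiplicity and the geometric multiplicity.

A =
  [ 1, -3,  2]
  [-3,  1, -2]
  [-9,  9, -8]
λ = -2: alg = 3, geom = 2

Step 1 — factor the characteristic polynomial to read off the algebraic multiplicities:
  χ_A(x) = (x + 2)^3

Step 2 — compute geometric multiplicities via the rank-nullity identity g(λ) = n − rank(A − λI):
  rank(A − (-2)·I) = 1, so dim ker(A − (-2)·I) = n − 1 = 2

Summary:
  λ = -2: algebraic multiplicity = 3, geometric multiplicity = 2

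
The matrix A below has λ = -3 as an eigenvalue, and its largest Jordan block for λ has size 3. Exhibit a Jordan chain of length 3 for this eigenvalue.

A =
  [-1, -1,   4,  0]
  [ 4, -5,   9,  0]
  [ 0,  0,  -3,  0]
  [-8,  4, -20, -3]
A Jordan chain for λ = -3 of length 3:
v_1 = (-1, -2, 0, 4)ᵀ
v_2 = (4, 9, 0, -20)ᵀ
v_3 = (0, 0, 1, 0)ᵀ

Let N = A − (-3)·I. We want v_3 with N^3 v_3 = 0 but N^2 v_3 ≠ 0; then v_{j-1} := N · v_j for j = 3, …, 2.

Pick v_3 = (0, 0, 1, 0)ᵀ.
Then v_2 = N · v_3 = (4, 9, 0, -20)ᵀ.
Then v_1 = N · v_2 = (-1, -2, 0, 4)ᵀ.

Sanity check: (A − (-3)·I) v_1 = (0, 0, 0, 0)ᵀ = 0. ✓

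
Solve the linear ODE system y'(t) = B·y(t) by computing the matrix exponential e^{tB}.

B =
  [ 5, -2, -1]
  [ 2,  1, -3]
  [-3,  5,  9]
e^{tB} =
  [-t^2*exp(5*t)/2 + exp(5*t), 3*t^2*exp(5*t)/2 - 2*t*exp(5*t), t^2*exp(5*t) - t*exp(5*t)]
  [t^2*exp(5*t)/2 + 2*t*exp(5*t), -3*t^2*exp(5*t)/2 - 4*t*exp(5*t) + exp(5*t), -t^2*exp(5*t) - 3*t*exp(5*t)]
  [-t^2*exp(5*t) - 3*t*exp(5*t), 3*t^2*exp(5*t) + 5*t*exp(5*t), 2*t^2*exp(5*t) + 4*t*exp(5*t) + exp(5*t)]

Strategy: write B = P · J · P⁻¹ where J is a Jordan canonical form, so e^{tB} = P · e^{tJ} · P⁻¹, and e^{tJ} can be computed block-by-block.

B has Jordan form
J =
  [5, 1, 0]
  [0, 5, 1]
  [0, 0, 5]
(up to reordering of blocks).

Per-block formulas:
  For a 3×3 Jordan block J_3(5): exp(t · J_3(5)) = e^(5t)·(I + t·N + (t^2/2)·N^2), where N is the 3×3 nilpotent shift.

After assembling e^{tJ} and conjugating by P, we get:

e^{tB} =
  [-t^2*exp(5*t)/2 + exp(5*t), 3*t^2*exp(5*t)/2 - 2*t*exp(5*t), t^2*exp(5*t) - t*exp(5*t)]
  [t^2*exp(5*t)/2 + 2*t*exp(5*t), -3*t^2*exp(5*t)/2 - 4*t*exp(5*t) + exp(5*t), -t^2*exp(5*t) - 3*t*exp(5*t)]
  [-t^2*exp(5*t) - 3*t*exp(5*t), 3*t^2*exp(5*t) + 5*t*exp(5*t), 2*t^2*exp(5*t) + 4*t*exp(5*t) + exp(5*t)]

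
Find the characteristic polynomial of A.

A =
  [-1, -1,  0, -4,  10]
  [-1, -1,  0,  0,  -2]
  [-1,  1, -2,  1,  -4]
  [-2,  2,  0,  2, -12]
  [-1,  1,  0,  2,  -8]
x^5 + 10*x^4 + 40*x^3 + 80*x^2 + 80*x + 32

Expanding det(x·I − A) (e.g. by cofactor expansion or by noting that A is similar to its Jordan form J, which has the same characteristic polynomial as A) gives
  χ_A(x) = x^5 + 10*x^4 + 40*x^3 + 80*x^2 + 80*x + 32
which factors as (x + 2)^5. The eigenvalues (with algebraic multiplicities) are λ = -2 with multiplicity 5.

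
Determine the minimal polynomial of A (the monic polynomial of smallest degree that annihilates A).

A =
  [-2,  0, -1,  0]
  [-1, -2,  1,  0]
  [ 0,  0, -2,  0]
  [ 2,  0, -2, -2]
x^3 + 6*x^2 + 12*x + 8

The characteristic polynomial is χ_A(x) = (x + 2)^4, so the eigenvalues are known. The minimal polynomial is
  m_A(x) = Π_λ (x − λ)^{k_λ}
where k_λ is the size of the *largest* Jordan block for λ (equivalently, the smallest k with (A − λI)^k v = 0 for every generalised eigenvector v of λ).

  λ = -2: largest Jordan block has size 3, contributing (x + 2)^3

So m_A(x) = (x + 2)^3 = x^3 + 6*x^2 + 12*x + 8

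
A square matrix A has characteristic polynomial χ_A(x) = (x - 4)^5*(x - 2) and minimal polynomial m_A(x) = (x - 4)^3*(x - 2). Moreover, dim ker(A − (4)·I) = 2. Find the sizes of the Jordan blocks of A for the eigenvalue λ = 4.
Block sizes for λ = 4: [3, 2]

Step 1 — from the characteristic polynomial, algebraic multiplicity of λ = 4 is 5. From dim ker(A − (4)·I) = 2, there are exactly 2 Jordan blocks for λ = 4.
Step 2 — from the minimal polynomial, the factor (x − 4)^3 tells us the largest block for λ = 4 has size 3.
Step 3 — with total size 5, 2 blocks, and largest block 3, the block sizes (in nonincreasing order) are [3, 2].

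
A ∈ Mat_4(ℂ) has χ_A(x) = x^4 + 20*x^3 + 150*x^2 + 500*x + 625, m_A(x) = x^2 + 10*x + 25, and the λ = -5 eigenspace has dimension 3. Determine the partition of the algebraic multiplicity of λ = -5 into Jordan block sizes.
Block sizes for λ = -5: [2, 1, 1]

Step 1 — from the characteristic polynomial, algebraic multiplicity of λ = -5 is 4. From dim ker(A − (-5)·I) = 3, there are exactly 3 Jordan blocks for λ = -5.
Step 2 — from the minimal polynomial, the factor (x + 5)^2 tells us the largest block for λ = -5 has size 2.
Step 3 — with total size 4, 3 blocks, and largest block 2, the block sizes (in nonincreasing order) are [2, 1, 1].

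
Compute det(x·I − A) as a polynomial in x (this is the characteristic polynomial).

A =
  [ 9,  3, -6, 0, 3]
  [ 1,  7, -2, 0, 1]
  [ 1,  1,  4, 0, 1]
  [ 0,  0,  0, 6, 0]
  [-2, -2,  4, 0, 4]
x^5 - 30*x^4 + 360*x^3 - 2160*x^2 + 6480*x - 7776

Expanding det(x·I − A) (e.g. by cofactor expansion or by noting that A is similar to its Jordan form J, which has the same characteristic polynomial as A) gives
  χ_A(x) = x^5 - 30*x^4 + 360*x^3 - 2160*x^2 + 6480*x - 7776
which factors as (x - 6)^5. The eigenvalues (with algebraic multiplicities) are λ = 6 with multiplicity 5.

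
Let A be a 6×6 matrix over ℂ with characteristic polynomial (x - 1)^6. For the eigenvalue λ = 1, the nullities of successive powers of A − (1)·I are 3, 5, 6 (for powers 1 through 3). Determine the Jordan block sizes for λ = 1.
Block sizes for λ = 1: [3, 2, 1]

From the dimensions of kernels of powers, the number of Jordan blocks of size at least j is d_j − d_{j−1} where d_j = dim ker(N^j) (with d_0 = 0). Computing the differences gives [3, 2, 1].
The number of blocks of size exactly k is (#blocks of size ≥ k) − (#blocks of size ≥ k + 1), so the partition is: 1 block(s) of size 1, 1 block(s) of size 2, 1 block(s) of size 3.
In nonincreasing order the block sizes are [3, 2, 1].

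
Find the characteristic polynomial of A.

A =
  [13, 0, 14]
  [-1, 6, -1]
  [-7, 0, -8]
x^3 - 11*x^2 + 24*x + 36

Expanding det(x·I − A) (e.g. by cofactor expansion or by noting that A is similar to its Jordan form J, which has the same characteristic polynomial as A) gives
  χ_A(x) = x^3 - 11*x^2 + 24*x + 36
which factors as (x - 6)^2*(x + 1). The eigenvalues (with algebraic multiplicities) are λ = -1 with multiplicity 1, λ = 6 with multiplicity 2.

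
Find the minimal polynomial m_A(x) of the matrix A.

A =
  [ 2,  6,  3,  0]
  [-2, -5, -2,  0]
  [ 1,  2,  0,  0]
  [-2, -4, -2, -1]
x^2 + 2*x + 1

The characteristic polynomial is χ_A(x) = (x + 1)^4, so the eigenvalues are known. The minimal polynomial is
  m_A(x) = Π_λ (x − λ)^{k_λ}
where k_λ is the size of the *largest* Jordan block for λ (equivalently, the smallest k with (A − λI)^k v = 0 for every generalised eigenvector v of λ).

  λ = -1: largest Jordan block has size 2, contributing (x + 1)^2

So m_A(x) = (x + 1)^2 = x^2 + 2*x + 1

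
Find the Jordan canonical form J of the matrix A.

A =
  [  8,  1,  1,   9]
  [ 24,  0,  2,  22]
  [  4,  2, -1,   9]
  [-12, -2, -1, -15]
J_2(-4) ⊕ J_2(0)

The characteristic polynomial is
  det(x·I − A) = x^4 + 8*x^3 + 16*x^2 = x^2*(x + 4)^2

Eigenvalues and multiplicities (the geometric multiplicity of λ is n − rank(A − λI), which equals the number of Jordan blocks for λ):
  λ = -4: algebraic multiplicity = 2, geometric multiplicity = 1
  λ = 0: algebraic multiplicity = 2, geometric multiplicity = 1

Determining the block sizes for each eigenvalue:
  λ = -4: one block (gm = 1), so the single block has size am = 2 → block sizes [2]
  λ = 0: one block (gm = 1), so the single block has size am = 2 → block sizes [2]

Assembling the blocks gives a Jordan form
J =
  [-4,  1, 0, 0]
  [ 0, -4, 0, 0]
  [ 0,  0, 0, 1]
  [ 0,  0, 0, 0]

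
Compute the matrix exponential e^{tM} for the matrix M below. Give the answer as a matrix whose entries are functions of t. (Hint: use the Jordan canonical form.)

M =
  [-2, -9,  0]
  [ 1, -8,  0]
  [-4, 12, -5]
e^{tM} =
  [3*t*exp(-5*t) + exp(-5*t), -9*t*exp(-5*t), 0]
  [t*exp(-5*t), -3*t*exp(-5*t) + exp(-5*t), 0]
  [-4*t*exp(-5*t), 12*t*exp(-5*t), exp(-5*t)]

Strategy: write M = P · J · P⁻¹ where J is a Jordan canonical form, so e^{tM} = P · e^{tJ} · P⁻¹, and e^{tJ} can be computed block-by-block.

M has Jordan form
J =
  [-5,  1,  0]
  [ 0, -5,  0]
  [ 0,  0, -5]
(up to reordering of blocks).

Per-block formulas:
  For a 1×1 block at λ = -5: exp(t · [-5]) = [e^(-5t)].
  For a 2×2 Jordan block J_2(-5): exp(t · J_2(-5)) = e^(-5t)·(I + t·N), where N is the 2×2 nilpotent shift.

After assembling e^{tJ} and conjugating by P, we get:

e^{tM} =
  [3*t*exp(-5*t) + exp(-5*t), -9*t*exp(-5*t), 0]
  [t*exp(-5*t), -3*t*exp(-5*t) + exp(-5*t), 0]
  [-4*t*exp(-5*t), 12*t*exp(-5*t), exp(-5*t)]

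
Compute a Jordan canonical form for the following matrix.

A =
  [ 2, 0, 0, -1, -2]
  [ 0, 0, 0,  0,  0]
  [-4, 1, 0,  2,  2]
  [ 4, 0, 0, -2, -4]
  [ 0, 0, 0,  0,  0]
J_2(0) ⊕ J_2(0) ⊕ J_1(0)

The characteristic polynomial is
  det(x·I − A) = x^5

Eigenvalues and multiplicities (the geometric multiplicity of λ is n − rank(A − λI), which equals the number of Jordan blocks for λ):
  λ = 0: algebraic multiplicity = 5, geometric multiplicity = 3

Determining the block sizes for each eigenvalue:
  λ = 0: with am = 5 and gm = 3, the partition is not yet determined (e.g. several partitions of 5 into 3 parts exist). Let N = A − (0)·I. Computing rank(N^1) = 2, rank(N^2) = 0; the number of blocks of size ≥ j is rank(N^{j−1}) − rank(N^j), giving [3, 2]. So we have 2 block(s) of size 2, 1 block(s) of size 1 → block sizes [2, 2, 1]

Assembling the blocks gives a Jordan form
J =
  [0, 1, 0, 0, 0]
  [0, 0, 0, 0, 0]
  [0, 0, 0, 1, 0]
  [0, 0, 0, 0, 0]
  [0, 0, 0, 0, 0]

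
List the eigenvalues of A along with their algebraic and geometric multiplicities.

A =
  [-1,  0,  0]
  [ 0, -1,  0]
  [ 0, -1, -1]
λ = -1: alg = 3, geom = 2

Step 1 — factor the characteristic polynomial to read off the algebraic multiplicities:
  χ_A(x) = (x + 1)^3

Step 2 — compute geometric multiplicities via the rank-nullity identity g(λ) = n − rank(A − λI):
  rank(A − (-1)·I) = 1, so dim ker(A − (-1)·I) = n − 1 = 2

Summary:
  λ = -1: algebraic multiplicity = 3, geometric multiplicity = 2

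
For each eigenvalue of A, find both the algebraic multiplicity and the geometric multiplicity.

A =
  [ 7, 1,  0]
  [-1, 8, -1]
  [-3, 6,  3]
λ = 6: alg = 3, geom = 1

Step 1 — factor the characteristic polynomial to read off the algebraic multiplicities:
  χ_A(x) = (x - 6)^3

Step 2 — compute geometric multiplicities via the rank-nullity identity g(λ) = n − rank(A − λI):
  rank(A − (6)·I) = 2, so dim ker(A − (6)·I) = n − 2 = 1

Summary:
  λ = 6: algebraic multiplicity = 3, geometric multiplicity = 1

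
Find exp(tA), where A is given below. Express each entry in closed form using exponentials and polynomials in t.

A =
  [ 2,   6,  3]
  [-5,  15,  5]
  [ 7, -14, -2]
e^{tA} =
  [-3*t*exp(5*t) + exp(5*t), 6*t*exp(5*t), 3*t*exp(5*t)]
  [-5*t*exp(5*t), 10*t*exp(5*t) + exp(5*t), 5*t*exp(5*t)]
  [7*t*exp(5*t), -14*t*exp(5*t), -7*t*exp(5*t) + exp(5*t)]

Strategy: write A = P · J · P⁻¹ where J is a Jordan canonical form, so e^{tA} = P · e^{tJ} · P⁻¹, and e^{tJ} can be computed block-by-block.

A has Jordan form
J =
  [5, 1, 0]
  [0, 5, 0]
  [0, 0, 5]
(up to reordering of blocks).

Per-block formulas:
  For a 2×2 Jordan block J_2(5): exp(t · J_2(5)) = e^(5t)·(I + t·N), where N is the 2×2 nilpotent shift.
  For a 1×1 block at λ = 5: exp(t · [5]) = [e^(5t)].

After assembling e^{tJ} and conjugating by P, we get:

e^{tA} =
  [-3*t*exp(5*t) + exp(5*t), 6*t*exp(5*t), 3*t*exp(5*t)]
  [-5*t*exp(5*t), 10*t*exp(5*t) + exp(5*t), 5*t*exp(5*t)]
  [7*t*exp(5*t), -14*t*exp(5*t), -7*t*exp(5*t) + exp(5*t)]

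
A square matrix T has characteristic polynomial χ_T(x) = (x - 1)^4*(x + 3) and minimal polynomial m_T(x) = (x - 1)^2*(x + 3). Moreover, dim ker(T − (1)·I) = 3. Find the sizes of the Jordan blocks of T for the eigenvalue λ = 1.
Block sizes for λ = 1: [2, 1, 1]

Step 1 — from the characteristic polynomial, algebraic multiplicity of λ = 1 is 4. From dim ker(T − (1)·I) = 3, there are exactly 3 Jordan blocks for λ = 1.
Step 2 — from the minimal polynomial, the factor (x − 1)^2 tells us the largest block for λ = 1 has size 2.
Step 3 — with total size 4, 3 blocks, and largest block 2, the block sizes (in nonincreasing order) are [2, 1, 1].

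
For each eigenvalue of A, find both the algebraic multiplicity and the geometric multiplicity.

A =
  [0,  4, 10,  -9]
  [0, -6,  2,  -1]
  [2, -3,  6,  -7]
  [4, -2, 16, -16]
λ = -4: alg = 4, geom = 2

Step 1 — factor the characteristic polynomial to read off the algebraic multiplicities:
  χ_A(x) = (x + 4)^4

Step 2 — compute geometric multiplicities via the rank-nullity identity g(λ) = n − rank(A − λI):
  rank(A − (-4)·I) = 2, so dim ker(A − (-4)·I) = n − 2 = 2

Summary:
  λ = -4: algebraic multiplicity = 4, geometric multiplicity = 2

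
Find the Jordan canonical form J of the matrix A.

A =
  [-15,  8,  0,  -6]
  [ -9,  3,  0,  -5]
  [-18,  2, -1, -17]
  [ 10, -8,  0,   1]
J_2(-5) ⊕ J_2(-1)

The characteristic polynomial is
  det(x·I − A) = x^4 + 12*x^3 + 46*x^2 + 60*x + 25 = (x + 1)^2*(x + 5)^2

Eigenvalues and multiplicities (the geometric multiplicity of λ is n − rank(A − λI), which equals the number of Jordan blocks for λ):
  λ = -5: algebraic multiplicity = 2, geometric multiplicity = 1
  λ = -1: algebraic multiplicity = 2, geometric multiplicity = 1

Determining the block sizes for each eigenvalue:
  λ = -5: one block (gm = 1), so the single block has size am = 2 → block sizes [2]
  λ = -1: one block (gm = 1), so the single block has size am = 2 → block sizes [2]

Assembling the blocks gives a Jordan form
J =
  [-5,  1,  0,  0]
  [ 0, -5,  0,  0]
  [ 0,  0, -1,  1]
  [ 0,  0,  0, -1]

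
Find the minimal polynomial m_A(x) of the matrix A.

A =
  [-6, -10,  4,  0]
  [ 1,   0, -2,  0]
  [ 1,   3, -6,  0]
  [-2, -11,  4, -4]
x^3 + 12*x^2 + 48*x + 64

The characteristic polynomial is χ_A(x) = (x + 4)^4, so the eigenvalues are known. The minimal polynomial is
  m_A(x) = Π_λ (x − λ)^{k_λ}
where k_λ is the size of the *largest* Jordan block for λ (equivalently, the smallest k with (A − λI)^k v = 0 for every generalised eigenvector v of λ).

  λ = -4: largest Jordan block has size 3, contributing (x + 4)^3

So m_A(x) = (x + 4)^3 = x^3 + 12*x^2 + 48*x + 64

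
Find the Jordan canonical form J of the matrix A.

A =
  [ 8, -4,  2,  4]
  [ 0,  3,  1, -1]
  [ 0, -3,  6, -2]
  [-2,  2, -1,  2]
J_1(4) ⊕ J_3(5)

The characteristic polynomial is
  det(x·I − A) = x^4 - 19*x^3 + 135*x^2 - 425*x + 500 = (x - 5)^3*(x - 4)

Eigenvalues and multiplicities (the geometric multiplicity of λ is n − rank(A − λI), which equals the number of Jordan blocks for λ):
  λ = 4: algebraic multiplicity = 1, geometric multiplicity = 1
  λ = 5: algebraic multiplicity = 3, geometric multiplicity = 1

Determining the block sizes for each eigenvalue:
  λ = 4: one block (gm = 1), so the single block has size am = 1 → block sizes [1]
  λ = 5: one block (gm = 1), so the single block has size am = 3 → block sizes [3]

Assembling the blocks gives a Jordan form
J =
  [4, 0, 0, 0]
  [0, 5, 1, 0]
  [0, 0, 5, 1]
  [0, 0, 0, 5]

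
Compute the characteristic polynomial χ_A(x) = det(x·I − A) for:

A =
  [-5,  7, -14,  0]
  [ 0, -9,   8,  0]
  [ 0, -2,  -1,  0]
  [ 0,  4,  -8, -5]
x^4 + 20*x^3 + 150*x^2 + 500*x + 625

Expanding det(x·I − A) (e.g. by cofactor expansion or by noting that A is similar to its Jordan form J, which has the same characteristic polynomial as A) gives
  χ_A(x) = x^4 + 20*x^3 + 150*x^2 + 500*x + 625
which factors as (x + 5)^4. The eigenvalues (with algebraic multiplicities) are λ = -5 with multiplicity 4.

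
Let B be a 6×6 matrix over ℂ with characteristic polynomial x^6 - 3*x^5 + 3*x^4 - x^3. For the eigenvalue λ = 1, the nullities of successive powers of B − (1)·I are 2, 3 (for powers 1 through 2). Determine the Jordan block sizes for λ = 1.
Block sizes for λ = 1: [2, 1]

From the dimensions of kernels of powers, the number of Jordan blocks of size at least j is d_j − d_{j−1} where d_j = dim ker(N^j) (with d_0 = 0). Computing the differences gives [2, 1].
The number of blocks of size exactly k is (#blocks of size ≥ k) − (#blocks of size ≥ k + 1), so the partition is: 1 block(s) of size 1, 1 block(s) of size 2.
In nonincreasing order the block sizes are [2, 1].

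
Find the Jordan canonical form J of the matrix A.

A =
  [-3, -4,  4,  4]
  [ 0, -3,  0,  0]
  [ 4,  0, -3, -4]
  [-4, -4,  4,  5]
J_1(-3) ⊕ J_1(-3) ⊕ J_1(1) ⊕ J_1(1)

The characteristic polynomial is
  det(x·I − A) = x^4 + 4*x^3 - 2*x^2 - 12*x + 9 = (x - 1)^2*(x + 3)^2

Eigenvalues and multiplicities (the geometric multiplicity of λ is n − rank(A − λI), which equals the number of Jordan blocks for λ):
  λ = -3: algebraic multiplicity = 2, geometric multiplicity = 2
  λ = 1: algebraic multiplicity = 2, geometric multiplicity = 2

Determining the block sizes for each eigenvalue:
  λ = -3: gm = am = 2, so every block has size 1 → block sizes [1, 1]
  λ = 1: gm = am = 2, so every block has size 1 → block sizes [1, 1]

Assembling the blocks gives a Jordan form
J =
  [-3,  0, 0, 0]
  [ 0, -3, 0, 0]
  [ 0,  0, 1, 0]
  [ 0,  0, 0, 1]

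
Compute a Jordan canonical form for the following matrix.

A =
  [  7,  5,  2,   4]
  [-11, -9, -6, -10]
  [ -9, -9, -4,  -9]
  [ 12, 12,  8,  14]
J_2(2) ⊕ J_2(2)

The characteristic polynomial is
  det(x·I − A) = x^4 - 8*x^3 + 24*x^2 - 32*x + 16 = (x - 2)^4

Eigenvalues and multiplicities (the geometric multiplicity of λ is n − rank(A − λI), which equals the number of Jordan blocks for λ):
  λ = 2: algebraic multiplicity = 4, geometric multiplicity = 2

Determining the block sizes for each eigenvalue:
  λ = 2: with am = 4 and gm = 2, the partition is not yet determined (e.g. several partitions of 4 into 2 parts exist). Let N = A − (2)·I. Computing rank(N^1) = 2, rank(N^2) = 0; the number of blocks of size ≥ j is rank(N^{j−1}) − rank(N^j), giving [2, 2]. So we have 2 block(s) of size 2 → block sizes [2, 2]

Assembling the blocks gives a Jordan form
J =
  [2, 1, 0, 0]
  [0, 2, 0, 0]
  [0, 0, 2, 1]
  [0, 0, 0, 2]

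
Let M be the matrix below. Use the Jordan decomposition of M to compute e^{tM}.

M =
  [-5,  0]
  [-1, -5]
e^{tM} =
  [exp(-5*t), 0]
  [-t*exp(-5*t), exp(-5*t)]

Strategy: write M = P · J · P⁻¹ where J is a Jordan canonical form, so e^{tM} = P · e^{tJ} · P⁻¹, and e^{tJ} can be computed block-by-block.

M has Jordan form
J =
  [-5,  1]
  [ 0, -5]
(up to reordering of blocks).

Per-block formulas:
  For a 2×2 Jordan block J_2(-5): exp(t · J_2(-5)) = e^(-5t)·(I + t·N), where N is the 2×2 nilpotent shift.

After assembling e^{tJ} and conjugating by P, we get:

e^{tM} =
  [exp(-5*t), 0]
  [-t*exp(-5*t), exp(-5*t)]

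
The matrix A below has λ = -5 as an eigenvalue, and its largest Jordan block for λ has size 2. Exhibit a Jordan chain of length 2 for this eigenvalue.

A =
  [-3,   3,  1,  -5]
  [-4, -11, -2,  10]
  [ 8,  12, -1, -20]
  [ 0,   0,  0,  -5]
A Jordan chain for λ = -5 of length 2:
v_1 = (2, -4, 8, 0)ᵀ
v_2 = (1, 0, 0, 0)ᵀ

Let N = A − (-5)·I. We want v_2 with N^2 v_2 = 0 but N^1 v_2 ≠ 0; then v_{j-1} := N · v_j for j = 2, …, 2.

Pick v_2 = (1, 0, 0, 0)ᵀ.
Then v_1 = N · v_2 = (2, -4, 8, 0)ᵀ.

Sanity check: (A − (-5)·I) v_1 = (0, 0, 0, 0)ᵀ = 0. ✓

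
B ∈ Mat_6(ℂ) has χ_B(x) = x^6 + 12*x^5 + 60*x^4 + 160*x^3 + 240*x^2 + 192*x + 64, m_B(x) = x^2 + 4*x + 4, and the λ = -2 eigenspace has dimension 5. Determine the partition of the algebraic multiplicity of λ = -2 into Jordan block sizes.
Block sizes for λ = -2: [2, 1, 1, 1, 1]

Step 1 — from the characteristic polynomial, algebraic multiplicity of λ = -2 is 6. From dim ker(B − (-2)·I) = 5, there are exactly 5 Jordan blocks for λ = -2.
Step 2 — from the minimal polynomial, the factor (x + 2)^2 tells us the largest block for λ = -2 has size 2.
Step 3 — with total size 6, 5 blocks, and largest block 2, the block sizes (in nonincreasing order) are [2, 1, 1, 1, 1].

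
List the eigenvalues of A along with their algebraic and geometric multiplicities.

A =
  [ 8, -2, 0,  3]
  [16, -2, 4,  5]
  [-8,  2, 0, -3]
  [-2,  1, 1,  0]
λ = 0: alg = 1, geom = 1; λ = 2: alg = 3, geom = 1

Step 1 — factor the characteristic polynomial to read off the algebraic multiplicities:
  χ_A(x) = x*(x - 2)^3

Step 2 — compute geometric multiplicities via the rank-nullity identity g(λ) = n − rank(A − λI):
  rank(A − (0)·I) = 3, so dim ker(A − (0)·I) = n − 3 = 1
  rank(A − (2)·I) = 3, so dim ker(A − (2)·I) = n − 3 = 1

Summary:
  λ = 0: algebraic multiplicity = 1, geometric multiplicity = 1
  λ = 2: algebraic multiplicity = 3, geometric multiplicity = 1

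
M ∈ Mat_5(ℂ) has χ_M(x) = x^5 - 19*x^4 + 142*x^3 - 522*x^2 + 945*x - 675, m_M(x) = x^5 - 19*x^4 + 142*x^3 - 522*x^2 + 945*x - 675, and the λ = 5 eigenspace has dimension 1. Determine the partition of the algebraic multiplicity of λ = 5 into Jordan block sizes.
Block sizes for λ = 5: [2]

Step 1 — from the characteristic polynomial, algebraic multiplicity of λ = 5 is 2. From dim ker(M − (5)·I) = 1, there are exactly 1 Jordan blocks for λ = 5.
Step 2 — from the minimal polynomial, the factor (x − 5)^2 tells us the largest block for λ = 5 has size 2.
Step 3 — with total size 2, 1 blocks, and largest block 2, the block sizes (in nonincreasing order) are [2].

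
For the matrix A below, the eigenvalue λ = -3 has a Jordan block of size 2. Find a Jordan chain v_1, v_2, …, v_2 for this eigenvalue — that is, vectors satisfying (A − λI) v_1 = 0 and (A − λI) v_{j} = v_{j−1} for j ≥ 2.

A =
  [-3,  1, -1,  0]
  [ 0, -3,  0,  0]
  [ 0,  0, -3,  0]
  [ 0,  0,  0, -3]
A Jordan chain for λ = -3 of length 2:
v_1 = (1, 0, 0, 0)ᵀ
v_2 = (0, 1, 0, 0)ᵀ

Let N = A − (-3)·I. We want v_2 with N^2 v_2 = 0 but N^1 v_2 ≠ 0; then v_{j-1} := N · v_j for j = 2, …, 2.

Pick v_2 = (0, 1, 0, 0)ᵀ.
Then v_1 = N · v_2 = (1, 0, 0, 0)ᵀ.

Sanity check: (A − (-3)·I) v_1 = (0, 0, 0, 0)ᵀ = 0. ✓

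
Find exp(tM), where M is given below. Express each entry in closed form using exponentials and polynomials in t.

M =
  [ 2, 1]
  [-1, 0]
e^{tM} =
  [t*exp(t) + exp(t), t*exp(t)]
  [-t*exp(t), -t*exp(t) + exp(t)]

Strategy: write M = P · J · P⁻¹ where J is a Jordan canonical form, so e^{tM} = P · e^{tJ} · P⁻¹, and e^{tJ} can be computed block-by-block.

M has Jordan form
J =
  [1, 1]
  [0, 1]
(up to reordering of blocks).

Per-block formulas:
  For a 2×2 Jordan block J_2(1): exp(t · J_2(1)) = e^(1t)·(I + t·N), where N is the 2×2 nilpotent shift.

After assembling e^{tJ} and conjugating by P, we get:

e^{tM} =
  [t*exp(t) + exp(t), t*exp(t)]
  [-t*exp(t), -t*exp(t) + exp(t)]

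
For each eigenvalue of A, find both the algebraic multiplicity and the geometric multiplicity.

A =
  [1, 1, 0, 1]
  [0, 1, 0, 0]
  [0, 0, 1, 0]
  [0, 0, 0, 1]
λ = 1: alg = 4, geom = 3

Step 1 — factor the characteristic polynomial to read off the algebraic multiplicities:
  χ_A(x) = (x - 1)^4

Step 2 — compute geometric multiplicities via the rank-nullity identity g(λ) = n − rank(A − λI):
  rank(A − (1)·I) = 1, so dim ker(A − (1)·I) = n − 1 = 3

Summary:
  λ = 1: algebraic multiplicity = 4, geometric multiplicity = 3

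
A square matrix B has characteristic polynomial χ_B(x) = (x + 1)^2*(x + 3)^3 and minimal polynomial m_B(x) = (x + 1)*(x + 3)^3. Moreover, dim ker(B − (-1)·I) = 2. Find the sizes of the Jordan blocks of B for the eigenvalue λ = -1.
Block sizes for λ = -1: [1, 1]

Step 1 — from the characteristic polynomial, algebraic multiplicity of λ = -1 is 2. From dim ker(B − (-1)·I) = 2, there are exactly 2 Jordan blocks for λ = -1.
Step 2 — from the minimal polynomial, the factor (x + 1) tells us the largest block for λ = -1 has size 1.
Step 3 — with total size 2, 2 blocks, and largest block 1, the block sizes (in nonincreasing order) are [1, 1].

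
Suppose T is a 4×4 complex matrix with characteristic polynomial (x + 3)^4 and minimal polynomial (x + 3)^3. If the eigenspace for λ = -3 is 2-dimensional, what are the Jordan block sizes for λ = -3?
Block sizes for λ = -3: [3, 1]

Step 1 — from the characteristic polynomial, algebraic multiplicity of λ = -3 is 4. From dim ker(T − (-3)·I) = 2, there are exactly 2 Jordan blocks for λ = -3.
Step 2 — from the minimal polynomial, the factor (x + 3)^3 tells us the largest block for λ = -3 has size 3.
Step 3 — with total size 4, 2 blocks, and largest block 3, the block sizes (in nonincreasing order) are [3, 1].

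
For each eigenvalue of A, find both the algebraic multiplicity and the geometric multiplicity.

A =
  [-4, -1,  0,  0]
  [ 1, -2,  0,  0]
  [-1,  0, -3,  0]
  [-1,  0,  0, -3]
λ = -3: alg = 4, geom = 2

Step 1 — factor the characteristic polynomial to read off the algebraic multiplicities:
  χ_A(x) = (x + 3)^4

Step 2 — compute geometric multiplicities via the rank-nullity identity g(λ) = n − rank(A − λI):
  rank(A − (-3)·I) = 2, so dim ker(A − (-3)·I) = n − 2 = 2

Summary:
  λ = -3: algebraic multiplicity = 4, geometric multiplicity = 2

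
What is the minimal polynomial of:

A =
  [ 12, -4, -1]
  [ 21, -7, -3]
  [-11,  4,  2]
x^3 - 7*x^2 + 11*x - 5

The characteristic polynomial is χ_A(x) = (x - 5)*(x - 1)^2, so the eigenvalues are known. The minimal polynomial is
  m_A(x) = Π_λ (x − λ)^{k_λ}
where k_λ is the size of the *largest* Jordan block for λ (equivalently, the smallest k with (A − λI)^k v = 0 for every generalised eigenvector v of λ).

  λ = 1: largest Jordan block has size 2, contributing (x − 1)^2
  λ = 5: largest Jordan block has size 1, contributing (x − 5)

So m_A(x) = (x - 5)*(x - 1)^2 = x^3 - 7*x^2 + 11*x - 5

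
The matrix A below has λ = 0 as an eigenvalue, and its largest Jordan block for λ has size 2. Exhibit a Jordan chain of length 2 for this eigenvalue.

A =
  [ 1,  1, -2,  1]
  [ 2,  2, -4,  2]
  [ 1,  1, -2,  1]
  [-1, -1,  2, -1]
A Jordan chain for λ = 0 of length 2:
v_1 = (1, 2, 1, -1)ᵀ
v_2 = (1, 0, 0, 0)ᵀ

Let N = A − (0)·I. We want v_2 with N^2 v_2 = 0 but N^1 v_2 ≠ 0; then v_{j-1} := N · v_j for j = 2, …, 2.

Pick v_2 = (1, 0, 0, 0)ᵀ.
Then v_1 = N · v_2 = (1, 2, 1, -1)ᵀ.

Sanity check: (A − (0)·I) v_1 = (0, 0, 0, 0)ᵀ = 0. ✓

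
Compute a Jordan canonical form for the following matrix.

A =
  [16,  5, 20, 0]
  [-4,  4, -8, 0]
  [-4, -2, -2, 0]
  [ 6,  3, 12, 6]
J_2(6) ⊕ J_1(6) ⊕ J_1(6)

The characteristic polynomial is
  det(x·I − A) = x^4 - 24*x^3 + 216*x^2 - 864*x + 1296 = (x - 6)^4

Eigenvalues and multiplicities (the geometric multiplicity of λ is n − rank(A − λI), which equals the number of Jordan blocks for λ):
  λ = 6: algebraic multiplicity = 4, geometric multiplicity = 3

Determining the block sizes for each eigenvalue:
  λ = 6: 3 blocks summing to 4 forces exactly one block of size 2 and the rest size 1 → block sizes [2, 1, 1]

Assembling the blocks gives a Jordan form
J =
  [6, 1, 0, 0]
  [0, 6, 0, 0]
  [0, 0, 6, 0]
  [0, 0, 0, 6]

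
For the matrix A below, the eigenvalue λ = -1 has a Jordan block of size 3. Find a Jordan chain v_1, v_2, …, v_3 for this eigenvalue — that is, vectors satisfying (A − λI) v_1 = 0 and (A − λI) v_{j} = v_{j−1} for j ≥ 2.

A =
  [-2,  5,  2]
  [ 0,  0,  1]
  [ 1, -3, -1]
A Jordan chain for λ = -1 of length 3:
v_1 = (3, 1, -1)ᵀ
v_2 = (-1, 0, 1)ᵀ
v_3 = (1, 0, 0)ᵀ

Let N = A − (-1)·I. We want v_3 with N^3 v_3 = 0 but N^2 v_3 ≠ 0; then v_{j-1} := N · v_j for j = 3, …, 2.

Pick v_3 = (1, 0, 0)ᵀ.
Then v_2 = N · v_3 = (-1, 0, 1)ᵀ.
Then v_1 = N · v_2 = (3, 1, -1)ᵀ.

Sanity check: (A − (-1)·I) v_1 = (0, 0, 0)ᵀ = 0. ✓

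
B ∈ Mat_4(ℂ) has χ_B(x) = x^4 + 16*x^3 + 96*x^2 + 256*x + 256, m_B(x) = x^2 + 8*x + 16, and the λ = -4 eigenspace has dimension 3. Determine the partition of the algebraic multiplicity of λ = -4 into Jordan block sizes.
Block sizes for λ = -4: [2, 1, 1]

Step 1 — from the characteristic polynomial, algebraic multiplicity of λ = -4 is 4. From dim ker(B − (-4)·I) = 3, there are exactly 3 Jordan blocks for λ = -4.
Step 2 — from the minimal polynomial, the factor (x + 4)^2 tells us the largest block for λ = -4 has size 2.
Step 3 — with total size 4, 3 blocks, and largest block 2, the block sizes (in nonincreasing order) are [2, 1, 1].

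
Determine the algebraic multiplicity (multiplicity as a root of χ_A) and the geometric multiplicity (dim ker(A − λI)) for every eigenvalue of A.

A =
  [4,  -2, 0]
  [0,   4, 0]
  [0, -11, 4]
λ = 4: alg = 3, geom = 2

Step 1 — factor the characteristic polynomial to read off the algebraic multiplicities:
  χ_A(x) = (x - 4)^3

Step 2 — compute geometric multiplicities via the rank-nullity identity g(λ) = n − rank(A − λI):
  rank(A − (4)·I) = 1, so dim ker(A − (4)·I) = n − 1 = 2

Summary:
  λ = 4: algebraic multiplicity = 3, geometric multiplicity = 2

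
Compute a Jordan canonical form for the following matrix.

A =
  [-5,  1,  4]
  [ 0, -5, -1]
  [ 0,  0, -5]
J_3(-5)

The characteristic polynomial is
  det(x·I − A) = x^3 + 15*x^2 + 75*x + 125 = (x + 5)^3

Eigenvalues and multiplicities (the geometric multiplicity of λ is n − rank(A − λI), which equals the number of Jordan blocks for λ):
  λ = -5: algebraic multiplicity = 3, geometric multiplicity = 1

Determining the block sizes for each eigenvalue:
  λ = -5: one block (gm = 1), so the single block has size am = 3 → block sizes [3]

Assembling the blocks gives a Jordan form
J =
  [-5,  1,  0]
  [ 0, -5,  1]
  [ 0,  0, -5]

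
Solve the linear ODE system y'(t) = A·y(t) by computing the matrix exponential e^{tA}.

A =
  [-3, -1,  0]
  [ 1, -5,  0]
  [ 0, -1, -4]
e^{tA} =
  [t*exp(-4*t) + exp(-4*t), -t*exp(-4*t), 0]
  [t*exp(-4*t), -t*exp(-4*t) + exp(-4*t), 0]
  [-t^2*exp(-4*t)/2, t^2*exp(-4*t)/2 - t*exp(-4*t), exp(-4*t)]

Strategy: write A = P · J · P⁻¹ where J is a Jordan canonical form, so e^{tA} = P · e^{tJ} · P⁻¹, and e^{tJ} can be computed block-by-block.

A has Jordan form
J =
  [-4,  1,  0]
  [ 0, -4,  1]
  [ 0,  0, -4]
(up to reordering of blocks).

Per-block formulas:
  For a 3×3 Jordan block J_3(-4): exp(t · J_3(-4)) = e^(-4t)·(I + t·N + (t^2/2)·N^2), where N is the 3×3 nilpotent shift.

After assembling e^{tJ} and conjugating by P, we get:

e^{tA} =
  [t*exp(-4*t) + exp(-4*t), -t*exp(-4*t), 0]
  [t*exp(-4*t), -t*exp(-4*t) + exp(-4*t), 0]
  [-t^2*exp(-4*t)/2, t^2*exp(-4*t)/2 - t*exp(-4*t), exp(-4*t)]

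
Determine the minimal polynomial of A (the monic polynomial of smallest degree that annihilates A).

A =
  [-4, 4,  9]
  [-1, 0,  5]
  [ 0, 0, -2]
x^3 + 6*x^2 + 12*x + 8

The characteristic polynomial is χ_A(x) = (x + 2)^3, so the eigenvalues are known. The minimal polynomial is
  m_A(x) = Π_λ (x − λ)^{k_λ}
where k_λ is the size of the *largest* Jordan block for λ (equivalently, the smallest k with (A − λI)^k v = 0 for every generalised eigenvector v of λ).

  λ = -2: largest Jordan block has size 3, contributing (x + 2)^3

So m_A(x) = (x + 2)^3 = x^3 + 6*x^2 + 12*x + 8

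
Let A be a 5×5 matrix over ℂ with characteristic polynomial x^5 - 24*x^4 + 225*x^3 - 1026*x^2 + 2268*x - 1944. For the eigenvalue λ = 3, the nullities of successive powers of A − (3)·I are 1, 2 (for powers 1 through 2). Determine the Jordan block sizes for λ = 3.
Block sizes for λ = 3: [2]

From the dimensions of kernels of powers, the number of Jordan blocks of size at least j is d_j − d_{j−1} where d_j = dim ker(N^j) (with d_0 = 0). Computing the differences gives [1, 1].
The number of blocks of size exactly k is (#blocks of size ≥ k) − (#blocks of size ≥ k + 1), so the partition is: 1 block(s) of size 2.
In nonincreasing order the block sizes are [2].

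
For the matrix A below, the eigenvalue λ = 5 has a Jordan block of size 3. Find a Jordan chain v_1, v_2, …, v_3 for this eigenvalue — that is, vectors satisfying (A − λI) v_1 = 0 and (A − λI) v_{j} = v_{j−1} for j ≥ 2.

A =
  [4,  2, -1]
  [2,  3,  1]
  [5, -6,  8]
A Jordan chain for λ = 5 of length 3:
v_1 = (0, -1, -2)ᵀ
v_2 = (-1, 2, 5)ᵀ
v_3 = (1, 0, 0)ᵀ

Let N = A − (5)·I. We want v_3 with N^3 v_3 = 0 but N^2 v_3 ≠ 0; then v_{j-1} := N · v_j for j = 3, …, 2.

Pick v_3 = (1, 0, 0)ᵀ.
Then v_2 = N · v_3 = (-1, 2, 5)ᵀ.
Then v_1 = N · v_2 = (0, -1, -2)ᵀ.

Sanity check: (A − (5)·I) v_1 = (0, 0, 0)ᵀ = 0. ✓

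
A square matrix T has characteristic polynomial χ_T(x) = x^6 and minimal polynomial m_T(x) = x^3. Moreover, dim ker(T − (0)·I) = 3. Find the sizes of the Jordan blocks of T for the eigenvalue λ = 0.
Block sizes for λ = 0: [3, 2, 1]

Step 1 — from the characteristic polynomial, algebraic multiplicity of λ = 0 is 6. From dim ker(T − (0)·I) = 3, there are exactly 3 Jordan blocks for λ = 0.
Step 2 — from the minimal polynomial, the factor (x − 0)^3 tells us the largest block for λ = 0 has size 3.
Step 3 — with total size 6, 3 blocks, and largest block 3, the block sizes (in nonincreasing order) are [3, 2, 1].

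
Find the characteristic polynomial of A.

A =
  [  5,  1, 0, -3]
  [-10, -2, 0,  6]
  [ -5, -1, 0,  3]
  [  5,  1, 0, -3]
x^4

Expanding det(x·I − A) (e.g. by cofactor expansion or by noting that A is similar to its Jordan form J, which has the same characteristic polynomial as A) gives
  χ_A(x) = x^4
which factors as x^4. The eigenvalues (with algebraic multiplicities) are λ = 0 with multiplicity 4.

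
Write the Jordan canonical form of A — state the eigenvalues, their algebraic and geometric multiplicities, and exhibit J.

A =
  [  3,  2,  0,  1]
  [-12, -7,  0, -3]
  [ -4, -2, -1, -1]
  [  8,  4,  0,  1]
J_2(-1) ⊕ J_1(-1) ⊕ J_1(-1)

The characteristic polynomial is
  det(x·I − A) = x^4 + 4*x^3 + 6*x^2 + 4*x + 1 = (x + 1)^4

Eigenvalues and multiplicities (the geometric multiplicity of λ is n − rank(A − λI), which equals the number of Jordan blocks for λ):
  λ = -1: algebraic multiplicity = 4, geometric multiplicity = 3

Determining the block sizes for each eigenvalue:
  λ = -1: 3 blocks summing to 4 forces exactly one block of size 2 and the rest size 1 → block sizes [2, 1, 1]

Assembling the blocks gives a Jordan form
J =
  [-1,  1,  0,  0]
  [ 0, -1,  0,  0]
  [ 0,  0, -1,  0]
  [ 0,  0,  0, -1]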